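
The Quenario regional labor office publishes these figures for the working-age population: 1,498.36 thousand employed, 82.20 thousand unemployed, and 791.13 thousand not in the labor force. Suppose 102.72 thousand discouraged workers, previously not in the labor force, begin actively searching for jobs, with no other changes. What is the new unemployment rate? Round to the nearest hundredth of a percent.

New unemployment rate ≈ 10.99%.

Initially, labor force = 1,498.36 + 82.20 = 1,580.56 thousand, so u = 82.20/1,580.56 = 5.20%.
After the change, unemployed and labor force both rise by 102.72 → E = 1,498.36, U = 184.92, labor force = 1,683.28 thousand.
New unemployment rate = 184.92 / 1,683.28 = 10.99%.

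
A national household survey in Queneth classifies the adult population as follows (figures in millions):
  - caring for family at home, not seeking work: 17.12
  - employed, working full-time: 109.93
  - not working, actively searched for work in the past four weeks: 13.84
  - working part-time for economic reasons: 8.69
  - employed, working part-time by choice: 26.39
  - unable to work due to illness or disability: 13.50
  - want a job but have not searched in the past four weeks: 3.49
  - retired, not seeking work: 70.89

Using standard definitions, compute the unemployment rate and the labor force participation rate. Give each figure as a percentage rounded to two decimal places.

Unemployment rate ≈ 8.71%; labor force participation rate ≈ 60.20%.

Employed = 109.93 + 8.69 + 26.39 = 145.01 million (anyone who worked, including part-time for economic reasons, counts as employed).
Unemployed = 13.84 million.
Labor force = 145.01 + 13.84 = 158.85 million.
Not in labor force = 17.12 + 13.50 + 3.49 + 70.89 = 105.00 million (those not working and not actively searching are outside the labor force — including those who want a job but have given up searching).
Civilian working-age population = 158.85 + 105.00 = 263.85 million.
Unemployment rate = 13.84 / 158.85 = 8.71%.
Labor force participation rate = 158.85 / 263.85 = 60.20%.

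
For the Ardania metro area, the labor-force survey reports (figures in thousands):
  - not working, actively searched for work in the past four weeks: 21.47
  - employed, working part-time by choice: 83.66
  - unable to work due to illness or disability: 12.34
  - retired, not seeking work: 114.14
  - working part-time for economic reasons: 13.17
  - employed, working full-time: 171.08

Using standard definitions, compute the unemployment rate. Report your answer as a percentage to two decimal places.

Employed = 83.66 + 13.17 + 171.08 = 267.91 thousand (anyone who worked, including part-time for economic reasons, counts as employed).
Unemployed = 21.47 thousand.
Labor force = 267.91 + 21.47 = 289.38 thousand.
Unemployment rate = 21.47 / 289.38 = 7.42%.

Unemployment rate ≈ 7.42%.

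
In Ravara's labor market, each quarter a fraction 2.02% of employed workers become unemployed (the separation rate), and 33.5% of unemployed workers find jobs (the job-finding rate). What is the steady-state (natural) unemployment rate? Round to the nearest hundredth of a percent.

At steady state the flows balance: s·E = f·U, so U/(E+U) = s/(s+f).
u* = 2.02 / (2.02 + 33.5) = 2.02 / 35.52 = 5.69%.

Steady-state unemployment rate ≈ 5.69%.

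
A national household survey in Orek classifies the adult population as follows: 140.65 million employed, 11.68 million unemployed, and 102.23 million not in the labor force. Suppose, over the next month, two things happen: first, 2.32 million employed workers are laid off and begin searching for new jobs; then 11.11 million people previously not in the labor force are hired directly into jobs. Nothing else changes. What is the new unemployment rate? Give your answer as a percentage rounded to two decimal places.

Initially, labor force = 140.65 + 11.68 = 152.33 million, so u = 11.68/152.33 = 7.67%.
After the first change, employed falls and unemployed rises by 2.32; labor force unchanged → E = 138.33, U = 14.00, labor force = 152.33 million.
After the second change, employed and labor force both rise by 11.11; unemployed unchanged → E = 149.44, U = 14.00, labor force = 163.44 million.
New unemployment rate = 14.00 / 163.44 = 8.57%.

New unemployment rate ≈ 8.57%.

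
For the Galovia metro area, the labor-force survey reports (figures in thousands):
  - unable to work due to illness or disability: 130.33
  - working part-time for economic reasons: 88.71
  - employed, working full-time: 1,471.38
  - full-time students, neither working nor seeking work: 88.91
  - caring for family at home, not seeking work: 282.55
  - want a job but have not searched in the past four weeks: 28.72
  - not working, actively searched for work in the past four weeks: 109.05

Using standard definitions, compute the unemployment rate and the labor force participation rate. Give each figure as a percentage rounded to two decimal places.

Employed = 88.71 + 1,471.38 = 1,560.09 thousand (anyone who worked, including part-time for economic reasons, counts as employed).
Unemployed = 109.05 thousand.
Labor force = 1,560.09 + 109.05 = 1,669.14 thousand.
Not in labor force = 130.33 + 88.91 + 282.55 + 28.72 = 530.51 thousand (those not working and not actively searching are outside the labor force — including those who want a job but have given up searching).
Civilian working-age population = 1,669.14 + 530.51 = 2,199.65 thousand.
Unemployment rate = 109.05 / 1,669.14 = 6.53%.
Labor force participation rate = 1,669.14 / 2,199.65 = 75.88%.

Unemployment rate ≈ 6.53%; labor force participation rate ≈ 75.88%.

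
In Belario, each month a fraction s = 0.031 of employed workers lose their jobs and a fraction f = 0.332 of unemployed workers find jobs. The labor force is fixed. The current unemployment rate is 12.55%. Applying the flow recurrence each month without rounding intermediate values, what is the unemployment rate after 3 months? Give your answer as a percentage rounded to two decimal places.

With a fixed labor force, u_{t+1} = u_t + s·(1−u_t) − f·u_t = u_t·(1−s−f) + s.
Here 1−s−f = 0.637 and s = 0.031.
u_1 = 0.125500 × 0.637 + 0.031 = 0.110944.
u_2 = 0.110944 × 0.637 + 0.031 = 0.101671.
u_3 = 0.101671 × 0.637 + 0.031 = 0.095764.

Unemployment rate after three months ≈ 9.58%.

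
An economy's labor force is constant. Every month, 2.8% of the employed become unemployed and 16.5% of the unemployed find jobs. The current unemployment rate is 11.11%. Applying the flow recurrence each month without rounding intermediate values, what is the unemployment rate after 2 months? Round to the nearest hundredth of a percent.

With a fixed labor force, u_{t+1} = u_t + s·(1−u_t) − f·u_t = u_t·(1−s−f) + s.
Here 1−s−f = 0.807 and s = 0.028.
u_1 = 0.111100 × 0.807 + 0.028 = 0.117658.
u_2 = 0.117658 × 0.807 + 0.028 = 0.122950.

Unemployment rate after two months ≈ 12.29%.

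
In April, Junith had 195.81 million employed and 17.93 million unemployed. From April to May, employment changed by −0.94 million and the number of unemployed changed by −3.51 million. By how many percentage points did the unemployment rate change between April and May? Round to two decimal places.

April: labor force = 195.81 + 17.93 = 213.74; u = 17.93/213.74 = 8.39%.
May: labor force = 194.87 + 14.42 = 209.29; u = 14.42/209.29 = 6.89%.
Change = 6.89% − 8.39% = −1.50 pp.

The unemployment rate changed by −1.50 percentage points.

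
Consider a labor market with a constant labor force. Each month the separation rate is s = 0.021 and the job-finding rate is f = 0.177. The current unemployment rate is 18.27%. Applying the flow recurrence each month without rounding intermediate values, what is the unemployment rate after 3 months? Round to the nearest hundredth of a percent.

With a fixed labor force, u_{t+1} = u_t + s·(1−u_t) − f·u_t = u_t·(1−s−f) + s.
Here 1−s−f = 0.802 and s = 0.021.
u_1 = 0.182700 × 0.802 + 0.021 = 0.167525.
u_2 = 0.167525 × 0.802 + 0.021 = 0.155355.
u_3 = 0.155355 × 0.802 + 0.021 = 0.145595.

Unemployment rate after three months ≈ 14.56%.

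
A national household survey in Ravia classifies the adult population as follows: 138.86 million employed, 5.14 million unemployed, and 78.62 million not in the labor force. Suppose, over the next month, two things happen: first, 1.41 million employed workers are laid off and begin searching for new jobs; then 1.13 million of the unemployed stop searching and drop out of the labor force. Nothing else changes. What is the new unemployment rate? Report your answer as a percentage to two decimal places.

Initially, labor force = 138.86 + 5.14 = 144.00 million, so u = 5.14/144.00 = 3.57%.
After the first change, employed falls and unemployed rises by 1.41; labor force unchanged → E = 137.45, U = 6.55, labor force = 144.00 million.
After the second change, unemployed and labor force both fall by 1.13 → E = 137.45, U = 5.42, labor force = 142.87 million.
New unemployment rate = 5.42 / 142.87 = 3.79%.

New unemployment rate ≈ 3.79%.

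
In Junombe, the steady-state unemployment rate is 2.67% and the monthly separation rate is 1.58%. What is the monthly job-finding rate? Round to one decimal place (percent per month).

Job-finding rate ≈ 57.6% per month.

From u* = s/(s+f): f = s·(1−u)/u.
f = 1.58 × (1 − 0.0267) / 0.0267 = 1.5378 / 0.0267 ≈ 57.6% per month.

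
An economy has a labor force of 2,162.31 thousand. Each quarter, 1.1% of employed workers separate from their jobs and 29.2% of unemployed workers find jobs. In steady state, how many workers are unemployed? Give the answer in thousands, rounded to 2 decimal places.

Steady-state unemployment rate u* = s/(s+f) = 1.1/(1.1+29.2) = 0.036304.
Unemployed = u* × labor force = 0.036304 × 2,162.31 ≈ 78.50 thousand.

About 78.50 thousand are unemployed in steady state.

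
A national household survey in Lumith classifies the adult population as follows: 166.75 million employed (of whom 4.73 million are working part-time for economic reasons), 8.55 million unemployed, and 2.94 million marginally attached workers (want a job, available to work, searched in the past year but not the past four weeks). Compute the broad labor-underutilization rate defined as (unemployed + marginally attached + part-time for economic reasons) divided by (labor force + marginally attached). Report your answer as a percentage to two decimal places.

Labor force = 166.75 + 8.55 = 175.30 million.
Numerator = 8.55 + 2.94 + 4.73 = 16.22 million.
Denominator = 175.30 + 2.94 = 178.24 million.
Broad rate = 16.22 / 178.24 = 9.10%.

Broad underutilization rate ≈ 9.10%.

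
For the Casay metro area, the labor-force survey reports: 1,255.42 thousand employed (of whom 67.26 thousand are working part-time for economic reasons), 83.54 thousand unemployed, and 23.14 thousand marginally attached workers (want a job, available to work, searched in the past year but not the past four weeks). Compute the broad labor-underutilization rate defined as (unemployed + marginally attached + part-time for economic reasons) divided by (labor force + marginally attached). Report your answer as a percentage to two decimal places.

Broad underutilization rate ≈ 12.77%.

Labor force = 1,255.42 + 83.54 = 1,338.96 thousand.
Numerator = 83.54 + 23.14 + 67.26 = 173.94 thousand.
Denominator = 1,338.96 + 23.14 = 1,362.10 thousand.
Broad rate = 173.94 / 1,362.10 = 12.77%.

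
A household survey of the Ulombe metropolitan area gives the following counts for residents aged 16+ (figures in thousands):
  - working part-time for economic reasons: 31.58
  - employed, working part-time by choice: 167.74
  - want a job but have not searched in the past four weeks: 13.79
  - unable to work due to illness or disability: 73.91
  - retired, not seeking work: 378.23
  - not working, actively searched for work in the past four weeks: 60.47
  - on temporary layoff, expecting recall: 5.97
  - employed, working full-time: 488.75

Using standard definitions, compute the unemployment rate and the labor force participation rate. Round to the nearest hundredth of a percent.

Employed = 31.58 + 167.74 + 488.75 = 688.07 thousand (anyone who worked, including part-time for economic reasons, counts as employed).
Unemployed = 60.47 + 5.97 = 66.44 thousand (jobless and actively searching, or on temporary layoff).
Labor force = 688.07 + 66.44 = 754.51 thousand.
Not in labor force = 13.79 + 73.91 + 378.23 = 465.93 thousand (those not working and not actively searching are outside the labor force — including those who want a job but have given up searching).
Civilian working-age population = 754.51 + 465.93 = 1,220.44 thousand.
Unemployment rate = 66.44 / 754.51 = 8.81%.
Labor force participation rate = 754.51 / 1,220.44 = 61.82%.

Unemployment rate ≈ 8.81%; labor force participation rate ≈ 61.82%.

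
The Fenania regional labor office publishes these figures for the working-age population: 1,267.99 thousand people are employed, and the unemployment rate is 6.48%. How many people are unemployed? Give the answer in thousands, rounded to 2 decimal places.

Let U be the number unemployed. The labor force is E + U, and U/(E+U) = 0.0648.
So U = 0.0648 × 1,267.99 / (1 − 0.0648) = 82.1658 / 0.9352 ≈ 87.86 thousand.

About 87.86 thousand are unemployed.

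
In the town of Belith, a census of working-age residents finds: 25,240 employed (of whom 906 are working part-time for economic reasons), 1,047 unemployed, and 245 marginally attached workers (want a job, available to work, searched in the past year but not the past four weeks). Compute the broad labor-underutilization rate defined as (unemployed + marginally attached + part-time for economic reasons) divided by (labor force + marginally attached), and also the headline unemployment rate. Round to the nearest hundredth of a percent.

Labor force = 25,240 + 1,047 = 26,287.
Numerator = 1,047 + 245 + 906 = 2,198.
Denominator = 26,287 + 245 = 26,532.
Broad rate = 2,198 / 26,532 = 8.28%.
Headline unemployment rate = 1,047 / 26,287 = 3.98%.

Broad underutilization rate ≈ 8.28%; headline unemployment rate ≈ 3.98%.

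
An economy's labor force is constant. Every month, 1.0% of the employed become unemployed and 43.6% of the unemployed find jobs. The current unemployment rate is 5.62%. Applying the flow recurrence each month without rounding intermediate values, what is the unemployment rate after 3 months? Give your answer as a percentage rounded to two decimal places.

With a fixed labor force, u_{t+1} = u_t + s·(1−u_t) − f·u_t = u_t·(1−s−f) + s.
Here 1−s−f = 0.554 and s = 0.010.
u_1 = 0.056200 × 0.554 + 0.010 = 0.041135.
u_2 = 0.041135 × 0.554 + 0.010 = 0.032789.
u_3 = 0.032789 × 0.554 + 0.010 = 0.028165.

Unemployment rate after three months ≈ 2.82%.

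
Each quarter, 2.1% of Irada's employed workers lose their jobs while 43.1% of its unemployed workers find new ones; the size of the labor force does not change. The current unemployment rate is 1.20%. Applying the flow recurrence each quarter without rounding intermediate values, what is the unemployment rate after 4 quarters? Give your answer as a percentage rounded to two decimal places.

Unemployment rate after four quarters ≈ 4.34%.

With a fixed labor force, u_{t+1} = u_t + s·(1−u_t) − f·u_t = u_t·(1−s−f) + s.
Here 1−s−f = 0.548 and s = 0.021.
u_1 = 0.012000 × 0.548 + 0.021 = 0.027576.
u_2 = 0.027576 × 0.548 + 0.021 = 0.036112.
u_3 = 0.036112 × 0.548 + 0.021 = 0.040789.
u_4 = 0.040789 × 0.548 + 0.021 = 0.043352.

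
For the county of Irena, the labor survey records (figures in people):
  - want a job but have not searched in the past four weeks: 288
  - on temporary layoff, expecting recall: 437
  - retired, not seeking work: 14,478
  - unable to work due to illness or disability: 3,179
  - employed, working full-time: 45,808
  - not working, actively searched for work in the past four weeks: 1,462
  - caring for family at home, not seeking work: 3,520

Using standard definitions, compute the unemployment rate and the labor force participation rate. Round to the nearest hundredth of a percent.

Unemployment rate ≈ 3.98%; labor force participation rate ≈ 68.97%.

Employed = 45,808.
Unemployed = 437 + 1,462 = 1,899 (jobless and actively searching, or on temporary layoff).
Labor force = 45,808 + 1,899 = 47,707.
Not in labor force = 288 + 14,478 + 3,179 + 3,520 = 21,465 (those not working and not actively searching are outside the labor force — including those who want a job but have given up searching).
Civilian working-age population = 47,707 + 21,465 = 69,172.
Unemployment rate = 1,899 / 47,707 = 3.98%.
Labor force participation rate = 47,707 / 69,172 = 68.97%.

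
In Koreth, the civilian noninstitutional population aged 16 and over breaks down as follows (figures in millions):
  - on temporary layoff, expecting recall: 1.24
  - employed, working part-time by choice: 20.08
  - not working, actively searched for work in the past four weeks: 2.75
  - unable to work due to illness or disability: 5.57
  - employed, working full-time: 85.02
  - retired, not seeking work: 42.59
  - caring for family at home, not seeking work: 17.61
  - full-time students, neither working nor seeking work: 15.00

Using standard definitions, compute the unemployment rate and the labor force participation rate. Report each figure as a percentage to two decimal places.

Unemployment rate ≈ 3.66%; labor force participation rate ≈ 57.46%.

Employed = 20.08 + 85.02 = 105.10 million.
Unemployed = 1.24 + 2.75 = 3.99 million (jobless and actively searching, or on temporary layoff).
Labor force = 105.10 + 3.99 = 109.09 million.
Not in labor force = 5.57 + 42.59 + 17.61 + 15.00 = 80.77 million (those not working and not actively searching are outside the labor force).
Civilian working-age population = 109.09 + 80.77 = 189.86 million.
Unemployment rate = 3.99 / 109.09 = 3.66%.
Labor force participation rate = 109.09 / 189.86 = 57.46%.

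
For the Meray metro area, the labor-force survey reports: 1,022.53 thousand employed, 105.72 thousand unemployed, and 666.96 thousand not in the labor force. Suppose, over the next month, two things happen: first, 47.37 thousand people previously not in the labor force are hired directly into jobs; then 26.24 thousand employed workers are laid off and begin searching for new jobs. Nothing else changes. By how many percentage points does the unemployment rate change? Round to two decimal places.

Initially, labor force = 1,022.53 + 105.72 = 1,128.25 thousand, so u = 105.72/1,128.25 = 9.37%.
After the first change, employed and labor force both rise by 47.37; unemployed unchanged → E = 1,069.90, U = 105.72, labor force = 1,175.62 thousand.
After the second change, employed falls and unemployed rises by 26.24; labor force unchanged → E = 1,043.66, U = 131.96, labor force = 1,175.62 thousand.
New unemployment rate = 131.96 / 1,175.62 = 11.22%.
Change = 11.22% − 9.37% = +1.85 percentage points.

The unemployment rate changes by +1.85 percentage points.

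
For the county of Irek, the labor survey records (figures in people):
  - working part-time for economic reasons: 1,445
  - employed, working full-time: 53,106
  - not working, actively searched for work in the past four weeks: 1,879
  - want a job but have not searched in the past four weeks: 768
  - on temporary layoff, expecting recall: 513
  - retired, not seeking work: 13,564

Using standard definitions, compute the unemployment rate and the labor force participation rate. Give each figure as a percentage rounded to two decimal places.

Employed = 1,445 + 53,106 = 54,551 (anyone who worked, including part-time for economic reasons, counts as employed).
Unemployed = 1,879 + 513 = 2,392 (jobless and actively searching, or on temporary layoff).
Labor force = 54,551 + 2,392 = 56,943.
Not in labor force = 768 + 13,564 = 14,332 (those not working and not actively searching are outside the labor force — including those who want a job but have given up searching).
Civilian working-age population = 56,943 + 14,332 = 71,275.
Unemployment rate = 2,392 / 56,943 = 4.20%.
Labor force participation rate = 56,943 / 71,275 = 79.89%.

Unemployment rate ≈ 4.20%; labor force participation rate ≈ 79.89%.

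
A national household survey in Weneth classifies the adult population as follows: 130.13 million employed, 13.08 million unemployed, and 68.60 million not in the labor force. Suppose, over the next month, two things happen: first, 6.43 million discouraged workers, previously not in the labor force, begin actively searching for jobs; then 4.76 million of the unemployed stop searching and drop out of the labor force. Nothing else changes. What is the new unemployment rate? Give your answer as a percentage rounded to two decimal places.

Initially, labor force = 130.13 + 13.08 = 143.21 million, so u = 13.08/143.21 = 9.13%.
After the first change, unemployed and labor force both rise by 6.43 → E = 130.13, U = 19.51, labor force = 149.64 million.
After the second change, unemployed and labor force both fall by 4.76 → E = 130.13, U = 14.75, labor force = 144.88 million.
New unemployment rate = 14.75 / 144.88 = 10.18%.

New unemployment rate ≈ 10.18%.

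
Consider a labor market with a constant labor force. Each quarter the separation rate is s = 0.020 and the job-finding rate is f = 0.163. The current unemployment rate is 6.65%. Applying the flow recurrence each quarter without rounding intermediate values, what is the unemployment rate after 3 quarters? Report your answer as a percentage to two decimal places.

With a fixed labor force, u_{t+1} = u_t + s·(1−u_t) − f·u_t = u_t·(1−s−f) + s.
Here 1−s−f = 0.817 and s = 0.020.
u_1 = 0.066500 × 0.817 + 0.020 = 0.074330.
u_2 = 0.074330 × 0.817 + 0.020 = 0.080728.
u_3 = 0.080728 × 0.817 + 0.020 = 0.085955.

Unemployment rate after three quarters ≈ 8.60%.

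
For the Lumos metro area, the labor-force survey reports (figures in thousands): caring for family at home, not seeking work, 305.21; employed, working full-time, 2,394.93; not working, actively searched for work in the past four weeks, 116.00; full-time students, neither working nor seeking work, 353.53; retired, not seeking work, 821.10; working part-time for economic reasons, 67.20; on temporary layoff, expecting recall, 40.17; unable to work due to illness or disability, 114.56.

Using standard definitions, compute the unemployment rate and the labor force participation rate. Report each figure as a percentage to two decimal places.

Unemployment rate ≈ 5.96%; labor force participation rate ≈ 62.15%.

Employed = 2,394.93 + 67.20 = 2,462.13 thousand (anyone who worked, including part-time for economic reasons, counts as employed).
Unemployed = 116.00 + 40.17 = 156.17 thousand (jobless and actively searching, or on temporary layoff).
Labor force = 2,462.13 + 156.17 = 2,618.30 thousand.
Not in labor force = 305.21 + 353.53 + 821.10 + 114.56 = 1,594.40 thousand (those not working and not actively searching are outside the labor force).
Civilian working-age population = 2,618.30 + 1,594.40 = 4,212.70 thousand.
Unemployment rate = 156.17 / 2,618.30 = 5.96%.
Labor force participation rate = 2,618.30 / 4,212.70 = 62.15%.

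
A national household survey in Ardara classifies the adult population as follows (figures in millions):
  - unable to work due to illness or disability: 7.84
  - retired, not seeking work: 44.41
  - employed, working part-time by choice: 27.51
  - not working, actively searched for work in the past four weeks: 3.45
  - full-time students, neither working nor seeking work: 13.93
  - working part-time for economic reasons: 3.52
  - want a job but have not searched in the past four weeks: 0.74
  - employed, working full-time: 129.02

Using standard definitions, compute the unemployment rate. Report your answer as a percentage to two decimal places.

Employed = 27.51 + 3.52 + 129.02 = 160.05 million (anyone who worked, including part-time for economic reasons, counts as employed).
Unemployed = 3.45 million.
Labor force = 160.05 + 3.45 = 163.50 million.
Unemployment rate = 3.45 / 163.50 = 2.11%.

Unemployment rate ≈ 2.11%.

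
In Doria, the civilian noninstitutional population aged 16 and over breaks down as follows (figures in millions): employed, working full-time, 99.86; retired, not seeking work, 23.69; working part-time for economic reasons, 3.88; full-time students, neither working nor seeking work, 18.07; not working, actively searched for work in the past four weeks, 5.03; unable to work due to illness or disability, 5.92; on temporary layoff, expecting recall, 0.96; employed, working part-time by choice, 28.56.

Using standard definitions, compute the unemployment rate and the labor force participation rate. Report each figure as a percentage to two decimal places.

Employed = 99.86 + 3.88 + 28.56 = 132.30 million (anyone who worked, including part-time for economic reasons, counts as employed).
Unemployed = 5.03 + 0.96 = 5.99 million (jobless and actively searching, or on temporary layoff).
Labor force = 132.30 + 5.99 = 138.29 million.
Not in labor force = 23.69 + 18.07 + 5.92 = 47.68 million (those not working and not actively searching are outside the labor force).
Civilian working-age population = 138.29 + 47.68 = 185.97 million.
Unemployment rate = 5.99 / 138.29 = 4.33%.
Labor force participation rate = 138.29 / 185.97 = 74.36%.

Unemployment rate ≈ 4.33%; labor force participation rate ≈ 74.36%.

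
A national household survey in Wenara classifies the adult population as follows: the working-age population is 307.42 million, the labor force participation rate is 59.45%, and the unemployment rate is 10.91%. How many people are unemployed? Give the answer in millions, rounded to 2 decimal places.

Labor force = 0.5945 × 307.42 = 182.76 million.
Unemployed = 0.1091 × 182.76 ≈ 19.94 million.

About 19.94 million are unemployed.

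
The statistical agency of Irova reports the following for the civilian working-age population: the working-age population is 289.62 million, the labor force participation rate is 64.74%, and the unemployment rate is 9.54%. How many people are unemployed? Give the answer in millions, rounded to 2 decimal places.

About 17.89 million are unemployed.

Labor force = 0.6474 × 289.62 = 187.50 million.
Unemployed = 0.0954 × 187.50 ≈ 17.89 million.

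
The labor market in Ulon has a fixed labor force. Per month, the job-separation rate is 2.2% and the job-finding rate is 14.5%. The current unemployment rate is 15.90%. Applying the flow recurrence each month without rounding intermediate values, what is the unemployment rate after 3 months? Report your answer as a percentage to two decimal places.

With a fixed labor force, u_{t+1} = u_t + s·(1−u_t) − f·u_t = u_t·(1−s−f) + s.
Here 1−s−f = 0.833 and s = 0.022.
u_1 = 0.159000 × 0.833 + 0.022 = 0.154447.
u_2 = 0.154447 × 0.833 + 0.022 = 0.150654.
u_3 = 0.150654 × 0.833 + 0.022 = 0.147495.

Unemployment rate after three months ≈ 14.75%.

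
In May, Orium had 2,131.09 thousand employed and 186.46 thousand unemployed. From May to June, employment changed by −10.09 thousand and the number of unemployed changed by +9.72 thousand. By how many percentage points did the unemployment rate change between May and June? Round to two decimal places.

The unemployment rate changed by +0.42 percentage points.

May: labor force = 2,131.09 + 186.46 = 2,317.55; u = 186.46/2,317.55 = 8.05%.
June: labor force = 2,121.00 + 196.18 = 2,317.18; u = 196.18/2,317.18 = 8.47%.
Change = 8.47% − 8.05% = +0.42 pp.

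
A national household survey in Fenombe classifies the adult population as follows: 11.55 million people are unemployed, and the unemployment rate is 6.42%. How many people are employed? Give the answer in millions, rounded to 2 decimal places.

About 168.36 million are employed.

Labor force = U / u = 11.55 / 0.0642 ≈ 179.91 million.
Employed = labor force − unemployed = 179.91 − 11.55 = 168.36 million.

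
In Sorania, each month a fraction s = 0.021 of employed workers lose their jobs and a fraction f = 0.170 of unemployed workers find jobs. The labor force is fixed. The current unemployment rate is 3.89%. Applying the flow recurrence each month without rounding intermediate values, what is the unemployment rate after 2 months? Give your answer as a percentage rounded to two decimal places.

With a fixed labor force, u_{t+1} = u_t + s·(1−u_t) − f·u_t = u_t·(1−s−f) + s.
Here 1−s−f = 0.809 and s = 0.021.
u_1 = 0.038900 × 0.809 + 0.021 = 0.052470.
u_2 = 0.052470 × 0.809 + 0.021 = 0.063448.

Unemployment rate after two months ≈ 6.34%.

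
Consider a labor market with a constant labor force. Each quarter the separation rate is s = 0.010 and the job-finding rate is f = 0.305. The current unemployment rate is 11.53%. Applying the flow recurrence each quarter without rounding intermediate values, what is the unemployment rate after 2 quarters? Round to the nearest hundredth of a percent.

Unemployment rate after two quarters ≈ 7.10%.

With a fixed labor force, u_{t+1} = u_t + s·(1−u_t) − f·u_t = u_t·(1−s−f) + s.
Here 1−s−f = 0.685 and s = 0.010.
u_1 = 0.115300 × 0.685 + 0.010 = 0.088981.
u_2 = 0.088981 × 0.685 + 0.010 = 0.070952.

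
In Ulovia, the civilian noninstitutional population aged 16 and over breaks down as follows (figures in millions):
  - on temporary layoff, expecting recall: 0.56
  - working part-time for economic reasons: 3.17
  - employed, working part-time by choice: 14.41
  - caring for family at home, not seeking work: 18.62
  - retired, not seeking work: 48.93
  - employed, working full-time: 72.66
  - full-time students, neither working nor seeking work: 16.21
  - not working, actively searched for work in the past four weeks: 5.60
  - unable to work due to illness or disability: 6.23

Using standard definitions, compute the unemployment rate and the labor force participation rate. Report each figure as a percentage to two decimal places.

Employed = 3.17 + 14.41 + 72.66 = 90.24 million (anyone who worked, including part-time for economic reasons, counts as employed).
Unemployed = 0.56 + 5.60 = 6.16 million (jobless and actively searching, or on temporary layoff).
Labor force = 90.24 + 6.16 = 96.40 million.
Not in labor force = 18.62 + 48.93 + 16.21 + 6.23 = 89.99 million (those not working and not actively searching are outside the labor force).
Civilian working-age population = 96.40 + 89.99 = 186.39 million.
Unemployment rate = 6.16 / 96.40 = 6.39%.
Labor force participation rate = 96.40 / 186.39 = 51.72%.

Unemployment rate ≈ 6.39%; labor force participation rate ≈ 51.72%.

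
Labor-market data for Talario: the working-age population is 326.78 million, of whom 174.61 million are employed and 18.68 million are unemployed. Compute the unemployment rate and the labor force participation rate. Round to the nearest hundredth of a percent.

Unemployment rate ≈ 9.66%; labor force participation rate ≈ 59.15%.

Labor force = employed + unemployed = 174.61 + 18.68 = 193.29 million.
Unemployment rate = 18.68 / 193.29 = 9.66%.
Labor force participation rate = 193.29 / 326.78 = 59.15%.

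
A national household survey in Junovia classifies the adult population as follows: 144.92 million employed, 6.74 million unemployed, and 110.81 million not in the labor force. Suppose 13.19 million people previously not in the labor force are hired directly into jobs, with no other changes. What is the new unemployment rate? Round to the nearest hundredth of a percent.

New unemployment rate ≈ 4.09%.

Initially, labor force = 144.92 + 6.74 = 151.66 million, so u = 6.74/151.66 = 4.44%.
After the change, employed and labor force both rise by 13.19; unemployed unchanged → E = 158.11, U = 6.74, labor force = 164.85 million.
New unemployment rate = 6.74 / 164.85 = 4.09%.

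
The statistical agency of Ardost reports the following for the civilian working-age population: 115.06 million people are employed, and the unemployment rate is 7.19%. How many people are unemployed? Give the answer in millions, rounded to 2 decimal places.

Let U be the number unemployed. The labor force is E + U, and U/(E+U) = 0.0719.
So U = 0.0719 × 115.06 / (1 − 0.0719) = 8.2728 / 0.9281 ≈ 8.91 million.

About 8.91 million are unemployed.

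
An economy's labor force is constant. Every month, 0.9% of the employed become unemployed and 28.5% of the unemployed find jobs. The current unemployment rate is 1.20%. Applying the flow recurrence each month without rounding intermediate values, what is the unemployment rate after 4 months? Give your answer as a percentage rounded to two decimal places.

Unemployment rate after four months ≈ 2.60%.

With a fixed labor force, u_{t+1} = u_t + s·(1−u_t) − f·u_t = u_t·(1−s−f) + s.
Here 1−s−f = 0.706 and s = 0.009.
u_1 = 0.012000 × 0.706 + 0.009 = 0.017472.
u_2 = 0.017472 × 0.706 + 0.009 = 0.021335.
u_3 = 0.021335 × 0.706 + 0.009 = 0.024063.
u_4 = 0.024063 × 0.706 + 0.009 = 0.025988.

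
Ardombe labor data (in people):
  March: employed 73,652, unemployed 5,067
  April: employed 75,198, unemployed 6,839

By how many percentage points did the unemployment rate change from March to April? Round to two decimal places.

The unemployment rate changed by +1.90 percentage points.

March: labor force = 73,652 + 5,067 = 78,719; u = 5,067/78,719 = 6.44%.
April: labor force = 75,198 + 6,839 = 82,037; u = 6,839/82,037 = 8.34%.
Change = 8.34% − 6.44% = +1.90 pp.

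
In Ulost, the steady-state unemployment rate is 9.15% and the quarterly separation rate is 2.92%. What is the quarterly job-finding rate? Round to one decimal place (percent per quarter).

From u* = s/(s+f): f = s·(1−u)/u.
f = 2.92 × (1 − 0.0915) / 0.0915 = 2.6528 / 0.0915 ≈ 29.0% per quarter.

Job-finding rate ≈ 29.0% per quarter.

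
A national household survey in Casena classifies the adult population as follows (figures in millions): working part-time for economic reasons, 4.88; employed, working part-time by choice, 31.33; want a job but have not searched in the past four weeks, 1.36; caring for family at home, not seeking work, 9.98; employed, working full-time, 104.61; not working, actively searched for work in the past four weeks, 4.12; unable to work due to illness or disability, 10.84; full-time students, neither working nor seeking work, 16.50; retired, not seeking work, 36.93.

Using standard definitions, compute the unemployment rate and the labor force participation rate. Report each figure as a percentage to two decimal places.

Unemployment rate ≈ 2.84%; labor force participation rate ≈ 65.72%.

Employed = 4.88 + 31.33 + 104.61 = 140.82 million (anyone who worked, including part-time for economic reasons, counts as employed).
Unemployed = 4.12 million.
Labor force = 140.82 + 4.12 = 144.94 million.
Not in labor force = 1.36 + 9.98 + 10.84 + 16.50 + 36.93 = 75.61 million (those not working and not actively searching are outside the labor force — including those who want a job but have given up searching).
Civilian working-age population = 144.94 + 75.61 = 220.55 million.
Unemployment rate = 4.12 / 144.94 = 2.84%.
Labor force participation rate = 144.94 / 220.55 = 65.72%.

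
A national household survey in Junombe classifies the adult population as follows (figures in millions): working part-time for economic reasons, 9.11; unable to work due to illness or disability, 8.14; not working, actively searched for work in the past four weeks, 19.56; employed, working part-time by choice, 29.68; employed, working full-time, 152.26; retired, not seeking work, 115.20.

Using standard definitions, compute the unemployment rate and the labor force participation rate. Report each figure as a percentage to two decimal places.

Employed = 9.11 + 29.68 + 152.26 = 191.05 million (anyone who worked, including part-time for economic reasons, counts as employed).
Unemployed = 19.56 million.
Labor force = 191.05 + 19.56 = 210.61 million.
Not in labor force = 8.14 + 115.20 = 123.34 million (those not working and not actively searching are outside the labor force).
Civilian working-age population = 210.61 + 123.34 = 333.95 million.
Unemployment rate = 19.56 / 210.61 = 9.29%.
Labor force participation rate = 210.61 / 333.95 = 63.07%.

Unemployment rate ≈ 9.29%; labor force participation rate ≈ 63.07%.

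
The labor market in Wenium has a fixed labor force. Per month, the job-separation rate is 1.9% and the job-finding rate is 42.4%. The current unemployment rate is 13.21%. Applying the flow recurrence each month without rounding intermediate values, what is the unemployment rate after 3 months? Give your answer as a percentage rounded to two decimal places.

Unemployment rate after three months ≈ 5.83%.

With a fixed labor force, u_{t+1} = u_t + s·(1−u_t) − f·u_t = u_t·(1−s−f) + s.
Here 1−s−f = 0.557 and s = 0.019.
u_1 = 0.132100 × 0.557 + 0.019 = 0.092580.
u_2 = 0.092580 × 0.557 + 0.019 = 0.070567.
u_3 = 0.070567 × 0.557 + 0.019 = 0.058306.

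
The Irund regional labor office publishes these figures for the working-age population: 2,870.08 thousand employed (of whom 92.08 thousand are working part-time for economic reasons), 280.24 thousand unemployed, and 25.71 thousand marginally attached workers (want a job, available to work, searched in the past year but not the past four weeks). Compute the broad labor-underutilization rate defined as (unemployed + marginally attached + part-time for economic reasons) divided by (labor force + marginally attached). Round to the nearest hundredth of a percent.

Labor force = 2,870.08 + 280.24 = 3,150.32 thousand.
Numerator = 280.24 + 25.71 + 92.08 = 398.03 thousand.
Denominator = 3,150.32 + 25.71 = 3,176.03 thousand.
Broad rate = 398.03 / 3,176.03 = 12.53%.

Broad underutilization rate ≈ 12.53%.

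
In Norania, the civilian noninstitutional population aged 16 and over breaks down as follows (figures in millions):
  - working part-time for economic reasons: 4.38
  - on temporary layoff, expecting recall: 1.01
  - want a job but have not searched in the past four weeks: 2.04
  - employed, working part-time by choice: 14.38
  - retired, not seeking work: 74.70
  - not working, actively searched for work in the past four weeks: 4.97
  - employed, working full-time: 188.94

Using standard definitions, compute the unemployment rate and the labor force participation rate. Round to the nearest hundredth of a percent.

Unemployment rate ≈ 2.80%; labor force participation rate ≈ 73.58%.

Employed = 4.38 + 14.38 + 188.94 = 207.70 million (anyone who worked, including part-time for economic reasons, counts as employed).
Unemployed = 1.01 + 4.97 = 5.98 million (jobless and actively searching, or on temporary layoff).
Labor force = 207.70 + 5.98 = 213.68 million.
Not in labor force = 2.04 + 74.70 = 76.74 million (those not working and not actively searching are outside the labor force — including those who want a job but have given up searching).
Civilian working-age population = 213.68 + 76.74 = 290.42 million.
Unemployment rate = 5.98 / 213.68 = 2.80%.
Labor force participation rate = 213.68 / 290.42 = 73.58%.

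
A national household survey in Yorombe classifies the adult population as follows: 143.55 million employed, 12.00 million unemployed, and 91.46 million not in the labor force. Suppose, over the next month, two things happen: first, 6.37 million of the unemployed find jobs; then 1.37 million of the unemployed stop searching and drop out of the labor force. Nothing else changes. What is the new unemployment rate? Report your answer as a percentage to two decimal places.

Initially, labor force = 143.55 + 12.00 = 155.55 million, so u = 12.00/155.55 = 7.71%.
After the first change, unemployed falls and employed rises by 6.37; labor force unchanged → E = 149.92, U = 5.63, labor force = 155.55 million.
After the second change, unemployed and labor force both fall by 1.37 → E = 149.92, U = 4.26, labor force = 154.18 million.
New unemployment rate = 4.26 / 154.18 = 2.76%.

New unemployment rate ≈ 2.76%.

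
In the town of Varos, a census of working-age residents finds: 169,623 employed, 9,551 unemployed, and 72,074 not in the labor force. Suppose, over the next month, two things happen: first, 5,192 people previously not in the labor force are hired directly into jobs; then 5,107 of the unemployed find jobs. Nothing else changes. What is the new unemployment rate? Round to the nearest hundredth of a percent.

Initially, labor force = 169,623 + 9,551 = 179,174, so u = 9,551/179,174 = 5.33%.
After the first change, employed and labor force both rise by 5,192; unemployed unchanged → E = 174,815, U = 9,551, labor force = 184,366.
After the second change, unemployed falls and employed rises by 5,107; labor force unchanged → E = 179,922, U = 4,444, labor force = 184,366.
New unemployment rate = 4,444 / 184,366 = 2.41%.

New unemployment rate ≈ 2.41%.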